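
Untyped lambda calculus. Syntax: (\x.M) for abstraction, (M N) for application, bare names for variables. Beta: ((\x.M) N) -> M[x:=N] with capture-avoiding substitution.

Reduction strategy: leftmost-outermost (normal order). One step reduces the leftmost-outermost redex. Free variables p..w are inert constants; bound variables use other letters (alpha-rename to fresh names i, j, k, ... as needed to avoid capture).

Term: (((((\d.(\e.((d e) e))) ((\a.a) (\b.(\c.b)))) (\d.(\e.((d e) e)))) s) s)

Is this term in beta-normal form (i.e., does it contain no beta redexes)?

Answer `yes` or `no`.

Answer: no

Derivation:
Term: (((((\d.(\e.((d e) e))) ((\a.a) (\b.(\c.b)))) (\d.(\e.((d e) e)))) s) s)
Found 2 beta redex(es).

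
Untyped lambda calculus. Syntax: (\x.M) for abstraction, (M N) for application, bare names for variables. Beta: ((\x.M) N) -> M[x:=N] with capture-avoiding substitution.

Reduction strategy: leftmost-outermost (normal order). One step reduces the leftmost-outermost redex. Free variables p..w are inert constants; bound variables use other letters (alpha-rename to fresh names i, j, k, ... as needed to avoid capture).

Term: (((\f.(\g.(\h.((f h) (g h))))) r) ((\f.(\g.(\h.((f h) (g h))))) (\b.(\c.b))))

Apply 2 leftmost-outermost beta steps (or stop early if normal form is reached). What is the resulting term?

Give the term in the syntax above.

Step 0: (((\f.(\g.(\h.((f h) (g h))))) r) ((\f.(\g.(\h.((f h) (g h))))) (\b.(\c.b))))
Step 1: ((\g.(\h.((r h) (g h)))) ((\f.(\g.(\h.((f h) (g h))))) (\b.(\c.b))))
Step 2: (\h.((r h) (((\f.(\g.(\h.((f h) (g h))))) (\b.(\c.b))) h)))

Answer: (\h.((r h) (((\f.(\g.(\h.((f h) (g h))))) (\b.(\c.b))) h)))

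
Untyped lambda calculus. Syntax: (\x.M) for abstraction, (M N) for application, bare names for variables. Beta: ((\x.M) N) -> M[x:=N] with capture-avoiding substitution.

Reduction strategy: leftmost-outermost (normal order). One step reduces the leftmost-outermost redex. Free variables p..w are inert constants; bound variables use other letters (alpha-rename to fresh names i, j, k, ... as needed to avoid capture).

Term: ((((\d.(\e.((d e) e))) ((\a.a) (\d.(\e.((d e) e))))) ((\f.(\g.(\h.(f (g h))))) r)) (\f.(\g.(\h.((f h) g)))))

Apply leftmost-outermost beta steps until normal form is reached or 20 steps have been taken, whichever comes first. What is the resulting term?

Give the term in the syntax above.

Step 0: ((((\d.(\e.((d e) e))) ((\a.a) (\d.(\e.((d e) e))))) ((\f.(\g.(\h.(f (g h))))) r)) (\f.(\g.(\h.((f h) g)))))
Step 1: (((\e.((((\a.a) (\d.(\e.((d e) e)))) e) e)) ((\f.(\g.(\h.(f (g h))))) r)) (\f.(\g.(\h.((f h) g)))))
Step 2: (((((\a.a) (\d.(\e.((d e) e)))) ((\f.(\g.(\h.(f (g h))))) r)) ((\f.(\g.(\h.(f (g h))))) r)) (\f.(\g.(\h.((f h) g)))))
Step 3: ((((\d.(\e.((d e) e))) ((\f.(\g.(\h.(f (g h))))) r)) ((\f.(\g.(\h.(f (g h))))) r)) (\f.(\g.(\h.((f h) g)))))
Step 4: (((\e.((((\f.(\g.(\h.(f (g h))))) r) e) e)) ((\f.(\g.(\h.(f (g h))))) r)) (\f.(\g.(\h.((f h) g)))))
Step 5: (((((\f.(\g.(\h.(f (g h))))) r) ((\f.(\g.(\h.(f (g h))))) r)) ((\f.(\g.(\h.(f (g h))))) r)) (\f.(\g.(\h.((f h) g)))))
Step 6: ((((\g.(\h.(r (g h)))) ((\f.(\g.(\h.(f (g h))))) r)) ((\f.(\g.(\h.(f (g h))))) r)) (\f.(\g.(\h.((f h) g)))))
Step 7: (((\h.(r (((\f.(\g.(\h.(f (g h))))) r) h))) ((\f.(\g.(\h.(f (g h))))) r)) (\f.(\g.(\h.((f h) g)))))
Step 8: ((r (((\f.(\g.(\h.(f (g h))))) r) ((\f.(\g.(\h.(f (g h))))) r))) (\f.(\g.(\h.((f h) g)))))
Step 9: ((r ((\g.(\h.(r (g h)))) ((\f.(\g.(\h.(f (g h))))) r))) (\f.(\g.(\h.((f h) g)))))
Step 10: ((r (\h.(r (((\f.(\g.(\h.(f (g h))))) r) h)))) (\f.(\g.(\h.((f h) g)))))
Step 11: ((r (\h.(r ((\g.(\h.(r (g h)))) h)))) (\f.(\g.(\h.((f h) g)))))
Step 12: ((r (\h.(r (\i.(r (h i)))))) (\f.(\g.(\h.((f h) g)))))

Answer: ((r (\h.(r (\i.(r (h i)))))) (\f.(\g.(\h.((f h) g)))))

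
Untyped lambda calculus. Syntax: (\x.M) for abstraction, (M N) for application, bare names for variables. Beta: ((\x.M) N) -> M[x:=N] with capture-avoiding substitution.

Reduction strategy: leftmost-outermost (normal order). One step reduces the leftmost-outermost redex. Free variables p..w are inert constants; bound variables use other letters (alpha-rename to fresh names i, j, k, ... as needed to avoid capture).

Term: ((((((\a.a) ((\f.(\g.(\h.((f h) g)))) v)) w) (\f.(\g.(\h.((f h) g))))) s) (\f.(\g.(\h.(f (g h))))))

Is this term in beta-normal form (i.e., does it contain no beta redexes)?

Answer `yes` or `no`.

Term: ((((((\a.a) ((\f.(\g.(\h.((f h) g)))) v)) w) (\f.(\g.(\h.((f h) g))))) s) (\f.(\g.(\h.(f (g h))))))
Found 2 beta redex(es).

Answer: no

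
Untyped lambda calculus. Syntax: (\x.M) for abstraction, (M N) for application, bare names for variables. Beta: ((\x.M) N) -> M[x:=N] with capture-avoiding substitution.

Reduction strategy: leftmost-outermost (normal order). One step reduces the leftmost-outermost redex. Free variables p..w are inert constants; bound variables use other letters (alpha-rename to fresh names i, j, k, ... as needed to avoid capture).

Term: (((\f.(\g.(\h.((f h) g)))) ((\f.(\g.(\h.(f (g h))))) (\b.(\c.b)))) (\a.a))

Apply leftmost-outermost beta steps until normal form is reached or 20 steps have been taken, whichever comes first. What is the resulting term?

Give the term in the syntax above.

Answer: (\h.(\c.(h (\a.a))))

Derivation:
Step 0: (((\f.(\g.(\h.((f h) g)))) ((\f.(\g.(\h.(f (g h))))) (\b.(\c.b)))) (\a.a))
Step 1: ((\g.(\h.((((\f.(\g.(\h.(f (g h))))) (\b.(\c.b))) h) g))) (\a.a))
Step 2: (\h.((((\f.(\g.(\h.(f (g h))))) (\b.(\c.b))) h) (\a.a)))
Step 3: (\h.(((\g.(\h.((\b.(\c.b)) (g h)))) h) (\a.a)))
Step 4: (\h.((\i.((\b.(\c.b)) (h i))) (\a.a)))
Step 5: (\h.((\b.(\c.b)) (h (\a.a))))
Step 6: (\h.(\c.(h (\a.a))))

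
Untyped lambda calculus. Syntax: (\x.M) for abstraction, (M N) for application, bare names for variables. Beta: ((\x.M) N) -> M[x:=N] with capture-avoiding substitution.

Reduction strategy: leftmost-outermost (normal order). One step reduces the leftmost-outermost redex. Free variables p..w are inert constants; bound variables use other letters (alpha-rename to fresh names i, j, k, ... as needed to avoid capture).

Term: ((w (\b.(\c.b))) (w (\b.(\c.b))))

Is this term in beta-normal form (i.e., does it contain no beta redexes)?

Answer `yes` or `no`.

Term: ((w (\b.(\c.b))) (w (\b.(\c.b))))
No beta redexes found.

Answer: yes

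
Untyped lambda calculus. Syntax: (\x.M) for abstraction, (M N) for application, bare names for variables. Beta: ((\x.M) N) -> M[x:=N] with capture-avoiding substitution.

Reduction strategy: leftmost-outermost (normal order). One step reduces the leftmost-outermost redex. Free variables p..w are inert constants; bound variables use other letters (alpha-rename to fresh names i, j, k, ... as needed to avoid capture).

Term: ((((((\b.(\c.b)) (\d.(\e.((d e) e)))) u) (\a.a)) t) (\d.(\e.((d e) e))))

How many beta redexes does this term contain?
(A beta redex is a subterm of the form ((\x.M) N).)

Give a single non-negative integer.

Term: ((((((\b.(\c.b)) (\d.(\e.((d e) e)))) u) (\a.a)) t) (\d.(\e.((d e) e))))
  Redex: ((\b.(\c.b)) (\d.(\e.((d e) e))))
Total redexes: 1

Answer: 1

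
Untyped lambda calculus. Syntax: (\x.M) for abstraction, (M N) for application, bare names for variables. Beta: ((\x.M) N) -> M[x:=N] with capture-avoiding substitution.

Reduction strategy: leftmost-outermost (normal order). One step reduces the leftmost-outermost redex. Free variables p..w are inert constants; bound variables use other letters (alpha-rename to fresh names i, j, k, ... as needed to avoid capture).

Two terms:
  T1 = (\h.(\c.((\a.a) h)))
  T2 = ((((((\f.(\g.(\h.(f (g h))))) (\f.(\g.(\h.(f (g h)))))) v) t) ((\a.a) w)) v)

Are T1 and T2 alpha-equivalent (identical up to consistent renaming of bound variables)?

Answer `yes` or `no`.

Term 1: (\h.(\c.((\a.a) h)))
Term 2: ((((((\f.(\g.(\h.(f (g h))))) (\f.(\g.(\h.(f (g h)))))) v) t) ((\a.a) w)) v)
Alpha-equivalence: compare structure up to binder renaming.
Result: False

Answer: no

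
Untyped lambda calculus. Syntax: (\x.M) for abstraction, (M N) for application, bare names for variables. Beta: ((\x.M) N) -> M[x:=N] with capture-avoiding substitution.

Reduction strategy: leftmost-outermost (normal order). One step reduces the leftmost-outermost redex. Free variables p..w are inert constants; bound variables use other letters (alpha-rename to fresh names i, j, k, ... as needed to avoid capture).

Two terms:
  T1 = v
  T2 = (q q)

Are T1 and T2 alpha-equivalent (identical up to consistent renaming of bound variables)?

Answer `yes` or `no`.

Term 1: v
Term 2: (q q)
Alpha-equivalence: compare structure up to binder renaming.
Result: False

Answer: no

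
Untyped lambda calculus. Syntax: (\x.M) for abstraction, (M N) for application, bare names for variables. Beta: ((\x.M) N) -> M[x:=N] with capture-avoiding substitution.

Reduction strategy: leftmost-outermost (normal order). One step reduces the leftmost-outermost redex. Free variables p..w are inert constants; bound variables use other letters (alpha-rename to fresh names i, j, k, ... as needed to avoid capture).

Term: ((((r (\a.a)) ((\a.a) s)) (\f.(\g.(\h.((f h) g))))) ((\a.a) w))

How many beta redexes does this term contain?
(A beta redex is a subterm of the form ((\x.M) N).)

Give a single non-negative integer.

Term: ((((r (\a.a)) ((\a.a) s)) (\f.(\g.(\h.((f h) g))))) ((\a.a) w))
  Redex: ((\a.a) s)
  Redex: ((\a.a) w)
Total redexes: 2

Answer: 2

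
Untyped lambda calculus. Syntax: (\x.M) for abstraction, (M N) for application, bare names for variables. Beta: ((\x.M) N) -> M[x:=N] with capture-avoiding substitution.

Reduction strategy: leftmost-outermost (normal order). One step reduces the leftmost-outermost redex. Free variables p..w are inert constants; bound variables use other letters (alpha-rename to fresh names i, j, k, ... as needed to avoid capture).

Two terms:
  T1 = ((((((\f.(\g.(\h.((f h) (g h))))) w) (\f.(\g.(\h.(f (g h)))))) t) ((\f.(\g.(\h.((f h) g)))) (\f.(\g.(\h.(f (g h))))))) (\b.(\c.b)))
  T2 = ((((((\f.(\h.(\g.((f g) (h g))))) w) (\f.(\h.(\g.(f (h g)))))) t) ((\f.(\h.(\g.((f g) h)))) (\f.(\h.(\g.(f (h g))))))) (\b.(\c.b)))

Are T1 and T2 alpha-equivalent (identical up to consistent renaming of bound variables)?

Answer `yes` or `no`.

Term 1: ((((((\f.(\g.(\h.((f h) (g h))))) w) (\f.(\g.(\h.(f (g h)))))) t) ((\f.(\g.(\h.((f h) g)))) (\f.(\g.(\h.(f (g h))))))) (\b.(\c.b)))
Term 2: ((((((\f.(\h.(\g.((f g) (h g))))) w) (\f.(\h.(\g.(f (h g)))))) t) ((\f.(\h.(\g.((f g) h)))) (\f.(\h.(\g.(f (h g))))))) (\b.(\c.b)))
Alpha-equivalence: compare structure up to binder renaming.
Result: True

Answer: yes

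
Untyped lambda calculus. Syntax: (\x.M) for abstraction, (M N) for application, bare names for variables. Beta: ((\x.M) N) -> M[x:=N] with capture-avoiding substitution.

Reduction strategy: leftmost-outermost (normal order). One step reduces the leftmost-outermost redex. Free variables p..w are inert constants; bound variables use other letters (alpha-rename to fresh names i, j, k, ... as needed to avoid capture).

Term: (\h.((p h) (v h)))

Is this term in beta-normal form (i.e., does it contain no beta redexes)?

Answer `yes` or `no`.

Answer: yes

Derivation:
Term: (\h.((p h) (v h)))
No beta redexes found.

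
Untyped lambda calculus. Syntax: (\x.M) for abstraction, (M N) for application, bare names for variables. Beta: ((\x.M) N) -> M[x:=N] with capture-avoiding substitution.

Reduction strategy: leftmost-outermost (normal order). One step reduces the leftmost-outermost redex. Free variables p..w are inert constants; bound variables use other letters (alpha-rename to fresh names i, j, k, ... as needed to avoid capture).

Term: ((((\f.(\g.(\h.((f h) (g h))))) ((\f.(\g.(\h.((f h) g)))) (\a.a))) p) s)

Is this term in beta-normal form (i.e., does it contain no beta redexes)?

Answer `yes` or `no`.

Term: ((((\f.(\g.(\h.((f h) (g h))))) ((\f.(\g.(\h.((f h) g)))) (\a.a))) p) s)
Found 2 beta redex(es).

Answer: no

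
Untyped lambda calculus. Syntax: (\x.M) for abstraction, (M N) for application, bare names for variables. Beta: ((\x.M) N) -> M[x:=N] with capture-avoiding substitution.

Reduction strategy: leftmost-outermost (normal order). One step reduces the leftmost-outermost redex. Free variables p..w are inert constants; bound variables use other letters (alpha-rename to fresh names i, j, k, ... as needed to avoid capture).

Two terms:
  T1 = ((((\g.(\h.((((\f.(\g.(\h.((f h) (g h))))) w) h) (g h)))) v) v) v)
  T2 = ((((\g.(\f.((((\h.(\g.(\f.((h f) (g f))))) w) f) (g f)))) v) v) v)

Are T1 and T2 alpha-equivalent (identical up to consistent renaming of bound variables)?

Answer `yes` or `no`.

Answer: yes

Derivation:
Term 1: ((((\g.(\h.((((\f.(\g.(\h.((f h) (g h))))) w) h) (g h)))) v) v) v)
Term 2: ((((\g.(\f.((((\h.(\g.(\f.((h f) (g f))))) w) f) (g f)))) v) v) v)
Alpha-equivalence: compare structure up to binder renaming.
Result: True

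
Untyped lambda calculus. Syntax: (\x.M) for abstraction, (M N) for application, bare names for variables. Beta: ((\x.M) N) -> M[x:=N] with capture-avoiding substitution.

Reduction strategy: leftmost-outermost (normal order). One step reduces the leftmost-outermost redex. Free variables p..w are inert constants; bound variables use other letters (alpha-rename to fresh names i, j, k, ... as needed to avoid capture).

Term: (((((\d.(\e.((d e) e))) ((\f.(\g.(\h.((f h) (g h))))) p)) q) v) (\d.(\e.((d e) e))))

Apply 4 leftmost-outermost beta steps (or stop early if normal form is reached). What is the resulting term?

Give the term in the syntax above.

Step 0: (((((\d.(\e.((d e) e))) ((\f.(\g.(\h.((f h) (g h))))) p)) q) v) (\d.(\e.((d e) e))))
Step 1: ((((\e.((((\f.(\g.(\h.((f h) (g h))))) p) e) e)) q) v) (\d.(\e.((d e) e))))
Step 2: ((((((\f.(\g.(\h.((f h) (g h))))) p) q) q) v) (\d.(\e.((d e) e))))
Step 3: (((((\g.(\h.((p h) (g h)))) q) q) v) (\d.(\e.((d e) e))))
Step 4: ((((\h.((p h) (q h))) q) v) (\d.(\e.((d e) e))))

Answer: ((((\h.((p h) (q h))) q) v) (\d.(\e.((d e) e))))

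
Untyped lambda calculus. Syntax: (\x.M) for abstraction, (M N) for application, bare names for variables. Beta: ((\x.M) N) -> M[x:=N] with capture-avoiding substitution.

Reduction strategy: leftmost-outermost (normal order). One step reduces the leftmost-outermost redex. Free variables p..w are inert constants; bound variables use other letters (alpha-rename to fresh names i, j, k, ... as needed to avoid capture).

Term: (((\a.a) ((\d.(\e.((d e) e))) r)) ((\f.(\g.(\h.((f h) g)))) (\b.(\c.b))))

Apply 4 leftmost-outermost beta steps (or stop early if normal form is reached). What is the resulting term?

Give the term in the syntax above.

Step 0: (((\a.a) ((\d.(\e.((d e) e))) r)) ((\f.(\g.(\h.((f h) g)))) (\b.(\c.b))))
Step 1: (((\d.(\e.((d e) e))) r) ((\f.(\g.(\h.((f h) g)))) (\b.(\c.b))))
Step 2: ((\e.((r e) e)) ((\f.(\g.(\h.((f h) g)))) (\b.(\c.b))))
Step 3: ((r ((\f.(\g.(\h.((f h) g)))) (\b.(\c.b)))) ((\f.(\g.(\h.((f h) g)))) (\b.(\c.b))))
Step 4: ((r (\g.(\h.(((\b.(\c.b)) h) g)))) ((\f.(\g.(\h.((f h) g)))) (\b.(\c.b))))

Answer: ((r (\g.(\h.(((\b.(\c.b)) h) g)))) ((\f.(\g.(\h.((f h) g)))) (\b.(\c.b))))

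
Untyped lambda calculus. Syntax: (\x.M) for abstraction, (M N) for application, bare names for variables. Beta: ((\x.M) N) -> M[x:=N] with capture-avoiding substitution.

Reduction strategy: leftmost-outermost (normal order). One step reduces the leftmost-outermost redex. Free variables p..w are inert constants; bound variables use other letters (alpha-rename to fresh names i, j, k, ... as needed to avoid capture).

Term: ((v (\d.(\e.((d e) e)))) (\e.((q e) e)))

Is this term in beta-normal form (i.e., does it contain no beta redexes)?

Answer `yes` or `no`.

Answer: yes

Derivation:
Term: ((v (\d.(\e.((d e) e)))) (\e.((q e) e)))
No beta redexes found.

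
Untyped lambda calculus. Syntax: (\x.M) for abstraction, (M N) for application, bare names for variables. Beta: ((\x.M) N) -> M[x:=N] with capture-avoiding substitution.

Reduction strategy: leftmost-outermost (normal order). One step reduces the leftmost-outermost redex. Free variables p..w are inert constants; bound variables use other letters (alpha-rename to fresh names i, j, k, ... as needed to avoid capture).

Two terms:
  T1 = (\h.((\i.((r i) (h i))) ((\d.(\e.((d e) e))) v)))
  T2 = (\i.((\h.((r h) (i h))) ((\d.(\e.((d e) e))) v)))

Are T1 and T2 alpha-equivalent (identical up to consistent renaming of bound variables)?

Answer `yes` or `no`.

Answer: yes

Derivation:
Term 1: (\h.((\i.((r i) (h i))) ((\d.(\e.((d e) e))) v)))
Term 2: (\i.((\h.((r h) (i h))) ((\d.(\e.((d e) e))) v)))
Alpha-equivalence: compare structure up to binder renaming.
Result: True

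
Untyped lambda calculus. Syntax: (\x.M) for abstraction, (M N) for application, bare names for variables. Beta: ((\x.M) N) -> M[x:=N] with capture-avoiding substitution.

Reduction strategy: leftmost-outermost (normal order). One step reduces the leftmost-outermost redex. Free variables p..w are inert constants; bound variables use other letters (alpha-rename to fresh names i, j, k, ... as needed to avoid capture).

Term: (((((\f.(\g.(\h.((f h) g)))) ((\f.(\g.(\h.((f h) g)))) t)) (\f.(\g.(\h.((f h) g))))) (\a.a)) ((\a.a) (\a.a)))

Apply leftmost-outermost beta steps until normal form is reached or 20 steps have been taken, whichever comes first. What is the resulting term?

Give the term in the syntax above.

Answer: (((t (\f.(\g.(\h.((f h) g))))) (\a.a)) (\a.a))

Derivation:
Step 0: (((((\f.(\g.(\h.((f h) g)))) ((\f.(\g.(\h.((f h) g)))) t)) (\f.(\g.(\h.((f h) g))))) (\a.a)) ((\a.a) (\a.a)))
Step 1: ((((\g.(\h.((((\f.(\g.(\h.((f h) g)))) t) h) g))) (\f.(\g.(\h.((f h) g))))) (\a.a)) ((\a.a) (\a.a)))
Step 2: (((\h.((((\f.(\g.(\h.((f h) g)))) t) h) (\f.(\g.(\h.((f h) g)))))) (\a.a)) ((\a.a) (\a.a)))
Step 3: (((((\f.(\g.(\h.((f h) g)))) t) (\a.a)) (\f.(\g.(\h.((f h) g))))) ((\a.a) (\a.a)))
Step 4: ((((\g.(\h.((t h) g))) (\a.a)) (\f.(\g.(\h.((f h) g))))) ((\a.a) (\a.a)))
Step 5: (((\h.((t h) (\a.a))) (\f.(\g.(\h.((f h) g))))) ((\a.a) (\a.a)))
Step 6: (((t (\f.(\g.(\h.((f h) g))))) (\a.a)) ((\a.a) (\a.a)))
Step 7: (((t (\f.(\g.(\h.((f h) g))))) (\a.a)) (\a.a))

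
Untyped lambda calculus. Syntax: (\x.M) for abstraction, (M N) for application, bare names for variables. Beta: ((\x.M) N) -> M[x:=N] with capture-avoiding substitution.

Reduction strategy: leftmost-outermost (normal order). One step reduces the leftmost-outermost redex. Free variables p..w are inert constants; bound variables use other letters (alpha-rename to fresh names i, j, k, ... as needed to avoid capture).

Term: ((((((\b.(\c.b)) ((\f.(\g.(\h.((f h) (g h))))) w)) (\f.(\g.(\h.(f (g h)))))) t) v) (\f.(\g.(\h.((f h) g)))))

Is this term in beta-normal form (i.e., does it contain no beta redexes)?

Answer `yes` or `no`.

Answer: no

Derivation:
Term: ((((((\b.(\c.b)) ((\f.(\g.(\h.((f h) (g h))))) w)) (\f.(\g.(\h.(f (g h)))))) t) v) (\f.(\g.(\h.((f h) g)))))
Found 2 beta redex(es).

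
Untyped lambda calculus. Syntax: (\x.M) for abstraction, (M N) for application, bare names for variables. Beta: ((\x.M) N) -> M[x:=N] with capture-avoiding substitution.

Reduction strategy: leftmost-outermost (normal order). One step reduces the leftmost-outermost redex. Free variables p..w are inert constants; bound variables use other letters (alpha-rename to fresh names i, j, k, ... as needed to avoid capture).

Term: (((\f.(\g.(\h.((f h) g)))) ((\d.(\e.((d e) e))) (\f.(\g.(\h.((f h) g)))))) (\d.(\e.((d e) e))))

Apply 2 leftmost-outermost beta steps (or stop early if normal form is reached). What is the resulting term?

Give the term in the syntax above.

Answer: (\h.((((\d.(\e.((d e) e))) (\f.(\g.(\h.((f h) g))))) h) (\d.(\e.((d e) e)))))

Derivation:
Step 0: (((\f.(\g.(\h.((f h) g)))) ((\d.(\e.((d e) e))) (\f.(\g.(\h.((f h) g)))))) (\d.(\e.((d e) e))))
Step 1: ((\g.(\h.((((\d.(\e.((d e) e))) (\f.(\g.(\h.((f h) g))))) h) g))) (\d.(\e.((d e) e))))
Step 2: (\h.((((\d.(\e.((d e) e))) (\f.(\g.(\h.((f h) g))))) h) (\d.(\e.((d e) e)))))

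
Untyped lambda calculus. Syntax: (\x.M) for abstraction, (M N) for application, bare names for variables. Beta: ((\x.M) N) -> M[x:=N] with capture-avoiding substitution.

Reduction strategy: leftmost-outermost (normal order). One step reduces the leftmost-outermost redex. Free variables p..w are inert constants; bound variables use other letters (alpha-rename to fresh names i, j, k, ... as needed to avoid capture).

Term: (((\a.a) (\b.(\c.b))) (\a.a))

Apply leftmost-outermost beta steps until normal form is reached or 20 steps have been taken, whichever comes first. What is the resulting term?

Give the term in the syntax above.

Step 0: (((\a.a) (\b.(\c.b))) (\a.a))
Step 1: ((\b.(\c.b)) (\a.a))
Step 2: (\c.(\a.a))

Answer: (\c.(\a.a))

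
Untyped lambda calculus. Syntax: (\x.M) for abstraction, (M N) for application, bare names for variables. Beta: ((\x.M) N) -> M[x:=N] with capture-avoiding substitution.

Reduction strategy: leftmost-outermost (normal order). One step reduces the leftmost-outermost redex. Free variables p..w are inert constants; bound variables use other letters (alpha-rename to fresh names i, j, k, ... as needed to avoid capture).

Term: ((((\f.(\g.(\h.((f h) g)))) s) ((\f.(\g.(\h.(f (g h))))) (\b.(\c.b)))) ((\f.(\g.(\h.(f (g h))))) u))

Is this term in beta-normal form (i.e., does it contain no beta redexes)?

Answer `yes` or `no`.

Term: ((((\f.(\g.(\h.((f h) g)))) s) ((\f.(\g.(\h.(f (g h))))) (\b.(\c.b)))) ((\f.(\g.(\h.(f (g h))))) u))
Found 3 beta redex(es).

Answer: no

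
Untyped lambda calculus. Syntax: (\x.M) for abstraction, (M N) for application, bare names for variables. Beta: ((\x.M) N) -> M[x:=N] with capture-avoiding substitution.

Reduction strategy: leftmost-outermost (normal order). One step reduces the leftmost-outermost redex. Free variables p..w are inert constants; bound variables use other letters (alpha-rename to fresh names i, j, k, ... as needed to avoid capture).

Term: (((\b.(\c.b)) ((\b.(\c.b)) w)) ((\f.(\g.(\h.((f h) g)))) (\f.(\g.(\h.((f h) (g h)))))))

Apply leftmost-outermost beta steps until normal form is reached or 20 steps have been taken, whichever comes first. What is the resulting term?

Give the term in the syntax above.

Step 0: (((\b.(\c.b)) ((\b.(\c.b)) w)) ((\f.(\g.(\h.((f h) g)))) (\f.(\g.(\h.((f h) (g h)))))))
Step 1: ((\c.((\b.(\c.b)) w)) ((\f.(\g.(\h.((f h) g)))) (\f.(\g.(\h.((f h) (g h)))))))
Step 2: ((\b.(\c.b)) w)
Step 3: (\c.w)

Answer: (\c.w)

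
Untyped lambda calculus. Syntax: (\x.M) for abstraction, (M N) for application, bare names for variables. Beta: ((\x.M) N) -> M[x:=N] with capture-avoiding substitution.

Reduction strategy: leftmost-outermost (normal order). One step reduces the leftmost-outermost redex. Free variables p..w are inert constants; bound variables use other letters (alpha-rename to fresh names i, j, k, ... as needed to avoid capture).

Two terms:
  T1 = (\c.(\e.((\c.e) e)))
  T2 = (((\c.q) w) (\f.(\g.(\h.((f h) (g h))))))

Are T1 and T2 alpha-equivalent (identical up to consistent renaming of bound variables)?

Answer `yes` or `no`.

Answer: no

Derivation:
Term 1: (\c.(\e.((\c.e) e)))
Term 2: (((\c.q) w) (\f.(\g.(\h.((f h) (g h))))))
Alpha-equivalence: compare structure up to binder renaming.
Result: False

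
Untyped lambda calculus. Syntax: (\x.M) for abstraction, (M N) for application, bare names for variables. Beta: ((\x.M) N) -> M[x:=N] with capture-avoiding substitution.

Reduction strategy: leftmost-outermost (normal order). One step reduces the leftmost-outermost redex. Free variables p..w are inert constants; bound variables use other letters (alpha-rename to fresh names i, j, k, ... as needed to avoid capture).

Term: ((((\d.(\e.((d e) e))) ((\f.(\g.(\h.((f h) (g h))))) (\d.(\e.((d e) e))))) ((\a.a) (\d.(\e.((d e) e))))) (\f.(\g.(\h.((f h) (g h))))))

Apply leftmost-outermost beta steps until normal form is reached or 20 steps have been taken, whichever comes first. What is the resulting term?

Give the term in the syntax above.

Answer: ((((((\d.(\e.((d e) e))) (((\a.a) (\d.(\e.((d e) e)))) ((\a.a) (\d.(\e.((d e) e)))))) (((\a.a) (\d.(\e.((d e) e)))) ((\a.a) (\d.(\e.((d e) e)))))) (((\a.a) (\d.(\e.((d e) e)))) ((\a.a) (\d.(\e.((d e) e)))))) (((\a.a) (\d.(\e.((d e) e)))) ((\a.a) (\d.(\e.((d e) e)))))) (\f.(\g.(\h.((f h) (g h))))))

Derivation:
Step 0: ((((\d.(\e.((d e) e))) ((\f.(\g.(\h.((f h) (g h))))) (\d.(\e.((d e) e))))) ((\a.a) (\d.(\e.((d e) e))))) (\f.(\g.(\h.((f h) (g h))))))
Step 1: (((\e.((((\f.(\g.(\h.((f h) (g h))))) (\d.(\e.((d e) e)))) e) e)) ((\a.a) (\d.(\e.((d e) e))))) (\f.(\g.(\h.((f h) (g h))))))
Step 2: (((((\f.(\g.(\h.((f h) (g h))))) (\d.(\e.((d e) e)))) ((\a.a) (\d.(\e.((d e) e))))) ((\a.a) (\d.(\e.((d e) e))))) (\f.(\g.(\h.((f h) (g h))))))
Step 3: ((((\g.(\h.(((\d.(\e.((d e) e))) h) (g h)))) ((\a.a) (\d.(\e.((d e) e))))) ((\a.a) (\d.(\e.((d e) e))))) (\f.(\g.(\h.((f h) (g h))))))
Step 4: (((\h.(((\d.(\e.((d e) e))) h) (((\a.a) (\d.(\e.((d e) e)))) h))) ((\a.a) (\d.(\e.((d e) e))))) (\f.(\g.(\h.((f h) (g h))))))
Step 5: ((((\d.(\e.((d e) e))) ((\a.a) (\d.(\e.((d e) e))))) (((\a.a) (\d.(\e.((d e) e)))) ((\a.a) (\d.(\e.((d e) e)))))) (\f.(\g.(\h.((f h) (g h))))))
Step 6: (((\e.((((\a.a) (\d.(\e.((d e) e)))) e) e)) (((\a.a) (\d.(\e.((d e) e)))) ((\a.a) (\d.(\e.((d e) e)))))) (\f.(\g.(\h.((f h) (g h))))))
Step 7: (((((\a.a) (\d.(\e.((d e) e)))) (((\a.a) (\d.(\e.((d e) e)))) ((\a.a) (\d.(\e.((d e) e)))))) (((\a.a) (\d.(\e.((d e) e)))) ((\a.a) (\d.(\e.((d e) e)))))) (\f.(\g.(\h.((f h) (g h))))))
Step 8: ((((\d.(\e.((d e) e))) (((\a.a) (\d.(\e.((d e) e)))) ((\a.a) (\d.(\e.((d e) e)))))) (((\a.a) (\d.(\e.((d e) e)))) ((\a.a) (\d.(\e.((d e) e)))))) (\f.(\g.(\h.((f h) (g h))))))
Step 9: (((\e.(((((\a.a) (\d.(\e.((d e) e)))) ((\a.a) (\d.(\e.((d e) e))))) e) e)) (((\a.a) (\d.(\e.((d e) e)))) ((\a.a) (\d.(\e.((d e) e)))))) (\f.(\g.(\h.((f h) (g h))))))
Step 10: ((((((\a.a) (\d.(\e.((d e) e)))) ((\a.a) (\d.(\e.((d e) e))))) (((\a.a) (\d.(\e.((d e) e)))) ((\a.a) (\d.(\e.((d e) e)))))) (((\a.a) (\d.(\e.((d e) e)))) ((\a.a) (\d.(\e.((d e) e)))))) (\f.(\g.(\h.((f h) (g h))))))
Step 11: (((((\d.(\e.((d e) e))) ((\a.a) (\d.(\e.((d e) e))))) (((\a.a) (\d.(\e.((d e) e)))) ((\a.a) (\d.(\e.((d e) e)))))) (((\a.a) (\d.(\e.((d e) e)))) ((\a.a) (\d.(\e.((d e) e)))))) (\f.(\g.(\h.((f h) (g h))))))
Step 12: ((((\e.((((\a.a) (\d.(\e.((d e) e)))) e) e)) (((\a.a) (\d.(\e.((d e) e)))) ((\a.a) (\d.(\e.((d e) e)))))) (((\a.a) (\d.(\e.((d e) e)))) ((\a.a) (\d.(\e.((d e) e)))))) (\f.(\g.(\h.((f h) (g h))))))
Step 13: ((((((\a.a) (\d.(\e.((d e) e)))) (((\a.a) (\d.(\e.((d e) e)))) ((\a.a) (\d.(\e.((d e) e)))))) (((\a.a) (\d.(\e.((d e) e)))) ((\a.a) (\d.(\e.((d e) e)))))) (((\a.a) (\d.(\e.((d e) e)))) ((\a.a) (\d.(\e.((d e) e)))))) (\f.(\g.(\h.((f h) (g h))))))
Step 14: (((((\d.(\e.((d e) e))) (((\a.a) (\d.(\e.((d e) e)))) ((\a.a) (\d.(\e.((d e) e)))))) (((\a.a) (\d.(\e.((d e) e)))) ((\a.a) (\d.(\e.((d e) e)))))) (((\a.a) (\d.(\e.((d e) e)))) ((\a.a) (\d.(\e.((d e) e)))))) (\f.(\g.(\h.((f h) (g h))))))
Step 15: ((((\e.(((((\a.a) (\d.(\e.((d e) e)))) ((\a.a) (\d.(\e.((d e) e))))) e) e)) (((\a.a) (\d.(\e.((d e) e)))) ((\a.a) (\d.(\e.((d e) e)))))) (((\a.a) (\d.(\e.((d e) e)))) ((\a.a) (\d.(\e.((d e) e)))))) (\f.(\g.(\h.((f h) (g h))))))
Step 16: (((((((\a.a) (\d.(\e.((d e) e)))) ((\a.a) (\d.(\e.((d e) e))))) (((\a.a) (\d.(\e.((d e) e)))) ((\a.a) (\d.(\e.((d e) e)))))) (((\a.a) (\d.(\e.((d e) e)))) ((\a.a) (\d.(\e.((d e) e)))))) (((\a.a) (\d.(\e.((d e) e)))) ((\a.a) (\d.(\e.((d e) e)))))) (\f.(\g.(\h.((f h) (g h))))))
Step 17: ((((((\d.(\e.((d e) e))) ((\a.a) (\d.(\e.((d e) e))))) (((\a.a) (\d.(\e.((d e) e)))) ((\a.a) (\d.(\e.((d e) e)))))) (((\a.a) (\d.(\e.((d e) e)))) ((\a.a) (\d.(\e.((d e) e)))))) (((\a.a) (\d.(\e.((d e) e)))) ((\a.a) (\d.(\e.((d e) e)))))) (\f.(\g.(\h.((f h) (g h))))))
Step 18: (((((\e.((((\a.a) (\d.(\e.((d e) e)))) e) e)) (((\a.a) (\d.(\e.((d e) e)))) ((\a.a) (\d.(\e.((d e) e)))))) (((\a.a) (\d.(\e.((d e) e)))) ((\a.a) (\d.(\e.((d e) e)))))) (((\a.a) (\d.(\e.((d e) e)))) ((\a.a) (\d.(\e.((d e) e)))))) (\f.(\g.(\h.((f h) (g h))))))
Step 19: (((((((\a.a) (\d.(\e.((d e) e)))) (((\a.a) (\d.(\e.((d e) e)))) ((\a.a) (\d.(\e.((d e) e)))))) (((\a.a) (\d.(\e.((d e) e)))) ((\a.a) (\d.(\e.((d e) e)))))) (((\a.a) (\d.(\e.((d e) e)))) ((\a.a) (\d.(\e.((d e) e)))))) (((\a.a) (\d.(\e.((d e) e)))) ((\a.a) (\d.(\e.((d e) e)))))) (\f.(\g.(\h.((f h) (g h))))))
Step 20: ((((((\d.(\e.((d e) e))) (((\a.a) (\d.(\e.((d e) e)))) ((\a.a) (\d.(\e.((d e) e)))))) (((\a.a) (\d.(\e.((d e) e)))) ((\a.a) (\d.(\e.((d e) e)))))) (((\a.a) (\d.(\e.((d e) e)))) ((\a.a) (\d.(\e.((d e) e)))))) (((\a.a) (\d.(\e.((d e) e)))) ((\a.a) (\d.(\e.((d e) e)))))) (\f.(\g.(\h.((f h) (g h))))))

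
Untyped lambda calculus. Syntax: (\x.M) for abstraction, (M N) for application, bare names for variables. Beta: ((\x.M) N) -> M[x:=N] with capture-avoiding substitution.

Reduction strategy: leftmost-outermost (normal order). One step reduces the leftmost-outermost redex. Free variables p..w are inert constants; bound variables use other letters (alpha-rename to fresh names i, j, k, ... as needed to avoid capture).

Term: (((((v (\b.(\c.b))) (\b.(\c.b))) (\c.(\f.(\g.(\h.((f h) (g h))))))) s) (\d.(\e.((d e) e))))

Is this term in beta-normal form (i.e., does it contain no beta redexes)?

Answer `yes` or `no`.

Answer: yes

Derivation:
Term: (((((v (\b.(\c.b))) (\b.(\c.b))) (\c.(\f.(\g.(\h.((f h) (g h))))))) s) (\d.(\e.((d e) e))))
No beta redexes found.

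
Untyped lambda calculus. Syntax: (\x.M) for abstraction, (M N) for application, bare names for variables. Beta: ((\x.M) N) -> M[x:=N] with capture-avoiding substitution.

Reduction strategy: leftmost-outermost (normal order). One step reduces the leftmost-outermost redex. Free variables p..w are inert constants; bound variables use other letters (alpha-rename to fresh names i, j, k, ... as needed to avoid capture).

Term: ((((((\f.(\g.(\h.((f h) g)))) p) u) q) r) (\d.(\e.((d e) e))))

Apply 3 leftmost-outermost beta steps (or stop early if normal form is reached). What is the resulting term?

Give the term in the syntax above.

Answer: ((((p q) u) r) (\d.(\e.((d e) e))))

Derivation:
Step 0: ((((((\f.(\g.(\h.((f h) g)))) p) u) q) r) (\d.(\e.((d e) e))))
Step 1: (((((\g.(\h.((p h) g))) u) q) r) (\d.(\e.((d e) e))))
Step 2: ((((\h.((p h) u)) q) r) (\d.(\e.((d e) e))))
Step 3: ((((p q) u) r) (\d.(\e.((d e) e))))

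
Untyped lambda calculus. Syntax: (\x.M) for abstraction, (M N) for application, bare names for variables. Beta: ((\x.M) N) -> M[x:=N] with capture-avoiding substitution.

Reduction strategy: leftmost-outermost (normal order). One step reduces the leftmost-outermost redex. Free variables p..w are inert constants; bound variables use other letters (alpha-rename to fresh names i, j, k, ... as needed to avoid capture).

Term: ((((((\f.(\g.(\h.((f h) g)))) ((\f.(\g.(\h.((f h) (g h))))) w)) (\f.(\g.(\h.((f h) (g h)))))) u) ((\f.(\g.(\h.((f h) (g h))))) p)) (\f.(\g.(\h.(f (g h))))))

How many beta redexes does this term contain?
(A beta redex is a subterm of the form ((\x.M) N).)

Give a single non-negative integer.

Term: ((((((\f.(\g.(\h.((f h) g)))) ((\f.(\g.(\h.((f h) (g h))))) w)) (\f.(\g.(\h.((f h) (g h)))))) u) ((\f.(\g.(\h.((f h) (g h))))) p)) (\f.(\g.(\h.(f (g h))))))
  Redex: ((\f.(\g.(\h.((f h) g)))) ((\f.(\g.(\h.((f h) (g h))))) w))
  Redex: ((\f.(\g.(\h.((f h) (g h))))) w)
  Redex: ((\f.(\g.(\h.((f h) (g h))))) p)
Total redexes: 3

Answer: 3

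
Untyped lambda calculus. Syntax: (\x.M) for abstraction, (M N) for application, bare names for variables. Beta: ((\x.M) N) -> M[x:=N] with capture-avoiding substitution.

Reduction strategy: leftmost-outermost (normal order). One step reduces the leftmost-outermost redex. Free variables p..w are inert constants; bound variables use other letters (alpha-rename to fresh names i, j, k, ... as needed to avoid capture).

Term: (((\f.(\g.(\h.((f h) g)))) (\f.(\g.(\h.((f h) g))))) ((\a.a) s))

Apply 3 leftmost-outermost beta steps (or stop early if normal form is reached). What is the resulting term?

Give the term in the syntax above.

Answer: (\h.((\g.(\i.((h i) g))) ((\a.a) s)))

Derivation:
Step 0: (((\f.(\g.(\h.((f h) g)))) (\f.(\g.(\h.((f h) g))))) ((\a.a) s))
Step 1: ((\g.(\h.(((\f.(\g.(\h.((f h) g)))) h) g))) ((\a.a) s))
Step 2: (\h.(((\f.(\g.(\h.((f h) g)))) h) ((\a.a) s)))
Step 3: (\h.((\g.(\i.((h i) g))) ((\a.a) s)))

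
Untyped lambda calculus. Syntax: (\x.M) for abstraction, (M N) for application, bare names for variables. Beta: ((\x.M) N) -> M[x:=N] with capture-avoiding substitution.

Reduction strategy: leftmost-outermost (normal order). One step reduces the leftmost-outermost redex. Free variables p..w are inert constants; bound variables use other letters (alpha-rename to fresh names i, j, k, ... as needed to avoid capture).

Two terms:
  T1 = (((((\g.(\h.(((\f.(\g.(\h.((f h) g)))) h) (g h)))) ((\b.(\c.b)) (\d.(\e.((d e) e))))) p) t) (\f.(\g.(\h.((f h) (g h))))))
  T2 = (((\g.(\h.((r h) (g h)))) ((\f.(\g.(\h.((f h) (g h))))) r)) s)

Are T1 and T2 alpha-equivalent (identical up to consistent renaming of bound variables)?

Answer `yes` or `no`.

Term 1: (((((\g.(\h.(((\f.(\g.(\h.((f h) g)))) h) (g h)))) ((\b.(\c.b)) (\d.(\e.((d e) e))))) p) t) (\f.(\g.(\h.((f h) (g h))))))
Term 2: (((\g.(\h.((r h) (g h)))) ((\f.(\g.(\h.((f h) (g h))))) r)) s)
Alpha-equivalence: compare structure up to binder renaming.
Result: False

Answer: no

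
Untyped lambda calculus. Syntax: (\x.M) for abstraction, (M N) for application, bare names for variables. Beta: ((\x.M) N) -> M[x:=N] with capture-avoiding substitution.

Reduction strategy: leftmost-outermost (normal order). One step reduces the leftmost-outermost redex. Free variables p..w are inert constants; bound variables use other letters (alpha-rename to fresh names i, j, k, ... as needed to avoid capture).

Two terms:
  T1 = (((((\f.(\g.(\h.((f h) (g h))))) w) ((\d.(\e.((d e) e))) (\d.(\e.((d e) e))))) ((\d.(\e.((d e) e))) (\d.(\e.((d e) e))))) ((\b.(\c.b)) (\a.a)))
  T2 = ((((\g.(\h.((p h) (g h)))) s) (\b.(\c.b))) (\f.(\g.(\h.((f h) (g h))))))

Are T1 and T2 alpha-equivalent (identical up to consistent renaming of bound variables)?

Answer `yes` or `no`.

Term 1: (((((\f.(\g.(\h.((f h) (g h))))) w) ((\d.(\e.((d e) e))) (\d.(\e.((d e) e))))) ((\d.(\e.((d e) e))) (\d.(\e.((d e) e))))) ((\b.(\c.b)) (\a.a)))
Term 2: ((((\g.(\h.((p h) (g h)))) s) (\b.(\c.b))) (\f.(\g.(\h.((f h) (g h))))))
Alpha-equivalence: compare structure up to binder renaming.
Result: False

Answer: no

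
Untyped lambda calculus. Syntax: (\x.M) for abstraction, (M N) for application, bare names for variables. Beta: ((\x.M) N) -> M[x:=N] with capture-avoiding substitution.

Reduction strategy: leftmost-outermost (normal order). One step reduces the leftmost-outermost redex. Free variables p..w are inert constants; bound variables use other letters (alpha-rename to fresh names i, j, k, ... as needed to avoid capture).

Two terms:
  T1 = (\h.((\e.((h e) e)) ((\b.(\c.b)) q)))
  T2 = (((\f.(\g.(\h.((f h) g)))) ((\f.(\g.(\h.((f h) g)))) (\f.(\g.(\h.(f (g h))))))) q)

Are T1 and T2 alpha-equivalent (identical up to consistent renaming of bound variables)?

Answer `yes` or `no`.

Term 1: (\h.((\e.((h e) e)) ((\b.(\c.b)) q)))
Term 2: (((\f.(\g.(\h.((f h) g)))) ((\f.(\g.(\h.((f h) g)))) (\f.(\g.(\h.(f (g h))))))) q)
Alpha-equivalence: compare structure up to binder renaming.
Result: False

Answer: no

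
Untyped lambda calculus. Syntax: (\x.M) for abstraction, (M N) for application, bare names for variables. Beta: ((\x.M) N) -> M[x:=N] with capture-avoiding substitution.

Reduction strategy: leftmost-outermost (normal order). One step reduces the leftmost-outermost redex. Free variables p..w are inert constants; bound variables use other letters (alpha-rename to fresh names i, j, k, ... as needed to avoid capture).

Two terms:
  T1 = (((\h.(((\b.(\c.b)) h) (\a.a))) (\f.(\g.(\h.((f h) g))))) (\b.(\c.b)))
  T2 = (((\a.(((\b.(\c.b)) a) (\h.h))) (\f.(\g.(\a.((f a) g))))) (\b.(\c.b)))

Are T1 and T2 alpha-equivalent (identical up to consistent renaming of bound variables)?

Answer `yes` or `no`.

Term 1: (((\h.(((\b.(\c.b)) h) (\a.a))) (\f.(\g.(\h.((f h) g))))) (\b.(\c.b)))
Term 2: (((\a.(((\b.(\c.b)) a) (\h.h))) (\f.(\g.(\a.((f a) g))))) (\b.(\c.b)))
Alpha-equivalence: compare structure up to binder renaming.
Result: True

Answer: yes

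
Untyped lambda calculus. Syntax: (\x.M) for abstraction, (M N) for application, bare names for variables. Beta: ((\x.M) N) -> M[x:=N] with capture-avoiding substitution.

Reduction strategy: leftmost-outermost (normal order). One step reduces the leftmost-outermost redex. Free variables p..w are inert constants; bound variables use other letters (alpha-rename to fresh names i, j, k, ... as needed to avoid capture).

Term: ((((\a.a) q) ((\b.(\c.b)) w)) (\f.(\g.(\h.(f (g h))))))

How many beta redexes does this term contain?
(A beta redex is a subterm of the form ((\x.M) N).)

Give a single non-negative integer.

Answer: 2

Derivation:
Term: ((((\a.a) q) ((\b.(\c.b)) w)) (\f.(\g.(\h.(f (g h))))))
  Redex: ((\a.a) q)
  Redex: ((\b.(\c.b)) w)
Total redexes: 2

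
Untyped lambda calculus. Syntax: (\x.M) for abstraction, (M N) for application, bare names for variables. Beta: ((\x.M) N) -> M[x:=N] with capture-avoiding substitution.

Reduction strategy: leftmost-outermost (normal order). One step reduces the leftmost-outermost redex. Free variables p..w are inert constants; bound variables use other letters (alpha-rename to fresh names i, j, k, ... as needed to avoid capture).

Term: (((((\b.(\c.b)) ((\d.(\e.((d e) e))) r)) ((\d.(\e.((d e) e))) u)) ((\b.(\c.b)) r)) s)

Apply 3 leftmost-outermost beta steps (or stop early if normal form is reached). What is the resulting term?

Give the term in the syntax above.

Step 0: (((((\b.(\c.b)) ((\d.(\e.((d e) e))) r)) ((\d.(\e.((d e) e))) u)) ((\b.(\c.b)) r)) s)
Step 1: ((((\c.((\d.(\e.((d e) e))) r)) ((\d.(\e.((d e) e))) u)) ((\b.(\c.b)) r)) s)
Step 2: ((((\d.(\e.((d e) e))) r) ((\b.(\c.b)) r)) s)
Step 3: (((\e.((r e) e)) ((\b.(\c.b)) r)) s)

Answer: (((\e.((r e) e)) ((\b.(\c.b)) r)) s)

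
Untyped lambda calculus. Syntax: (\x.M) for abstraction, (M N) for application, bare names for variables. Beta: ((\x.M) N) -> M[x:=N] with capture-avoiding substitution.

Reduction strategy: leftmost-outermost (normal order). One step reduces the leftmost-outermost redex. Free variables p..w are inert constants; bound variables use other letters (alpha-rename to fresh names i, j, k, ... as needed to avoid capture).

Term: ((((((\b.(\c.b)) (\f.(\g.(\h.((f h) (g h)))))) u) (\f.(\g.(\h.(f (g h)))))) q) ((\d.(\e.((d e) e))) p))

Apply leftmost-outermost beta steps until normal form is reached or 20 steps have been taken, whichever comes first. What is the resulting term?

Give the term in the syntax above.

Answer: (\h.((p ((q (\e.((p e) e))) h)) ((q (\e.((p e) e))) h)))

Derivation:
Step 0: ((((((\b.(\c.b)) (\f.(\g.(\h.((f h) (g h)))))) u) (\f.(\g.(\h.(f (g h)))))) q) ((\d.(\e.((d e) e))) p))
Step 1: (((((\c.(\f.(\g.(\h.((f h) (g h)))))) u) (\f.(\g.(\h.(f (g h)))))) q) ((\d.(\e.((d e) e))) p))
Step 2: ((((\f.(\g.(\h.((f h) (g h))))) (\f.(\g.(\h.(f (g h)))))) q) ((\d.(\e.((d e) e))) p))
Step 3: (((\g.(\h.(((\f.(\g.(\h.(f (g h))))) h) (g h)))) q) ((\d.(\e.((d e) e))) p))
Step 4: ((\h.(((\f.(\g.(\h.(f (g h))))) h) (q h))) ((\d.(\e.((d e) e))) p))
Step 5: (((\f.(\g.(\h.(f (g h))))) ((\d.(\e.((d e) e))) p)) (q ((\d.(\e.((d e) e))) p)))
Step 6: ((\g.(\h.(((\d.(\e.((d e) e))) p) (g h)))) (q ((\d.(\e.((d e) e))) p)))
Step 7: (\h.(((\d.(\e.((d e) e))) p) ((q ((\d.(\e.((d e) e))) p)) h)))
Step 8: (\h.((\e.((p e) e)) ((q ((\d.(\e.((d e) e))) p)) h)))
Step 9: (\h.((p ((q ((\d.(\e.((d e) e))) p)) h)) ((q ((\d.(\e.((d e) e))) p)) h)))
Step 10: (\h.((p ((q (\e.((p e) e))) h)) ((q ((\d.(\e.((d e) e))) p)) h)))
Step 11: (\h.((p ((q (\e.((p e) e))) h)) ((q (\e.((p e) e))) h)))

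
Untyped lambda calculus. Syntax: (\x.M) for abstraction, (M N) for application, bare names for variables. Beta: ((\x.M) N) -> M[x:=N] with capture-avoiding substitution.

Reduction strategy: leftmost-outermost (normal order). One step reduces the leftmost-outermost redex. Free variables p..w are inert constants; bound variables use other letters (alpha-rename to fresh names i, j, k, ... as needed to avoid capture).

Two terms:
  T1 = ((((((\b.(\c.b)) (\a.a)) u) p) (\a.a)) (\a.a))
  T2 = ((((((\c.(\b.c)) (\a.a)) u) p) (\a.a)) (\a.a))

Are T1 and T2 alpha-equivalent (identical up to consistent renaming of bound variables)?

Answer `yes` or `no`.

Term 1: ((((((\b.(\c.b)) (\a.a)) u) p) (\a.a)) (\a.a))
Term 2: ((((((\c.(\b.c)) (\a.a)) u) p) (\a.a)) (\a.a))
Alpha-equivalence: compare structure up to binder renaming.
Result: True

Answer: yes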